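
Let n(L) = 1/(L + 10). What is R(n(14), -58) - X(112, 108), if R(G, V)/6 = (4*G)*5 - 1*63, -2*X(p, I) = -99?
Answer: -845/2 ≈ -422.50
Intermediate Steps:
n(L) = 1/(10 + L)
X(p, I) = 99/2 (X(p, I) = -½*(-99) = 99/2)
R(G, V) = -378 + 120*G (R(G, V) = 6*((4*G)*5 - 1*63) = 6*(20*G - 63) = 6*(-63 + 20*G) = -378 + 120*G)
R(n(14), -58) - X(112, 108) = (-378 + 120/(10 + 14)) - 1*99/2 = (-378 + 120/24) - 99/2 = (-378 + 120*(1/24)) - 99/2 = (-378 + 5) - 99/2 = -373 - 99/2 = -845/2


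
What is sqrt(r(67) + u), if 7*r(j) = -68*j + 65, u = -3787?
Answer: 10*I*sqrt(2170)/7 ≈ 66.547*I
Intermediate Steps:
r(j) = 65/7 - 68*j/7 (r(j) = (-68*j + 65)/7 = (65 - 68*j)/7 = 65/7 - 68*j/7)
sqrt(r(67) + u) = sqrt((65/7 - 68/7*67) - 3787) = sqrt((65/7 - 4556/7) - 3787) = sqrt(-4491/7 - 3787) = sqrt(-31000/7) = 10*I*sqrt(2170)/7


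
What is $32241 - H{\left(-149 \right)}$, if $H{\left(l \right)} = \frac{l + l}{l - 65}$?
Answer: $\frac{3449638}{107} \approx 32240.0$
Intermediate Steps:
$H{\left(l \right)} = \frac{2 l}{-65 + l}$
$32241 - H{\left(-149 \right)} = 32241 - 2 \left(-149\right) \frac{1}{-65 - 149} = 32241 - 2 \left(-149\right) \frac{1}{-214} = 32241 - 2 \left(-149\right) \left(- \frac{1}{214}\right) = 32241 - \frac{149}{107} = \frac{3449638}{107}$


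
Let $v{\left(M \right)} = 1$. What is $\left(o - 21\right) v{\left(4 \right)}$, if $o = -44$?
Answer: $-65$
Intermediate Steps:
$\left(o - 21\right) v{\left(4 \right)} = \left(-44 - 21\right) 1 = \left(-65\right) 1 = -65$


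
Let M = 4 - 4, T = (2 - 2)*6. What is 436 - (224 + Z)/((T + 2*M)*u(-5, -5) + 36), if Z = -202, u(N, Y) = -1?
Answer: 7837/18 ≈ 435.39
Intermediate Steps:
T = 0 (T = 0*6 = 0)
M = 0
436 - (224 + Z)/((T + 2*M)*u(-5, -5) + 36) = 436 - (224 - 202)/((0 + 2*0)*(-1) + 36) = 436 - 22/((0 + 0)*(-1) + 36) = 436 - 22/(0*(-1) + 36) = 436 - 22/(0 + 36) = 436 - 22/36 = 436 - 1*11/18 = 436 - 11/18 = 7837/18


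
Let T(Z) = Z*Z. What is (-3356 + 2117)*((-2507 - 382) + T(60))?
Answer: -880929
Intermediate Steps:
T(Z) = Z²
(-3356 + 2117)*((-2507 - 382) + T(60)) = (-3356 + 2117)*((-2507 - 382) + 60²) = -1239*(-2889 + 3600) = -1239*711 = -880929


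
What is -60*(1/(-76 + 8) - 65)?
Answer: 66315/17 ≈ 3900.9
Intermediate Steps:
-60*(1/(-76 + 8) - 65) = -60*(1/(-68) - 65) = -60*(-1/68 - 65) = -60*(-4421/68) = 66315/17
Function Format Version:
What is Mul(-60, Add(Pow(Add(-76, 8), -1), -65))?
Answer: Rational(66315, 17) ≈ 3900.9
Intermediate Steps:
Mul(-60, Add(Pow(Add(-76, 8), -1), -65)) = Mul(-60, Add(Pow(-68, -1), -65)) = Mul(-60, Add(Rational(-1, 68), -65)) = Mul(-60, Rational(-4421, 68)) = Rational(66315, 17)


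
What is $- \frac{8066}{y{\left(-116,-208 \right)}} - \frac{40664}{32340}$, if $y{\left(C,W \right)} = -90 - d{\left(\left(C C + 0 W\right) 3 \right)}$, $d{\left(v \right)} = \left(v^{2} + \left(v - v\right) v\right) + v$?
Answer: $- \frac{920367213489}{731969133665} \approx -1.2574$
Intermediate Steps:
$d{\left(v \right)} = v + v^{2}$ ($d{\left(v \right)} = \left(v^{2} + 0 v\right) + v = \left(v^{2} + 0\right) + v = v^{2} + v = v + v^{2}$)
$y{\left(C,W \right)} = -90 - 3 C^{2} \left(1 + 3 C^{2}\right)$ ($y{\left(C,W \right)} = -90 - \left(C C + 0 W\right) 3 \left(1 + \left(C C + 0 W\right) 3\right) = -90 - \left(C^{2} + 0\right) 3 \left(1 + \left(C^{2} + 0\right) 3\right) = -90 - C^{2} \cdot 3 \left(1 + C^{2} \cdot 3\right) = -90 - 3 C^{2} \left(1 + 3 C^{2}\right)$)
$- \frac{8066}{y{\left(-116,-208 \right)}} - \frac{40664}{32340} = - \frac{8066}{-90 - 9 \left(-116\right)^{4} - 3 \left(-116\right)^{2}} - \frac{40664}{32340} = - \frac{8066}{-90 - 1629575424 - 40368} - \frac{10166}{8085} = - \frac{8066}{-1629615882} - \frac{10166}{8085} = \left(-8066\right) \left(- \frac{1}{1629615882}\right) - \frac{10166}{8085} = \frac{4033}{814807941} - \frac{10166}{8085} = - \frac{920367213489}{731969133665}$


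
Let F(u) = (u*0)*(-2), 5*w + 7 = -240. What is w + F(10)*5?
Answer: -247/5 ≈ -49.400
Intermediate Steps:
w = -247/5 (w = -7/5 + (⅕)*(-240) = -7/5 - 48 = -247/5 ≈ -49.400)
F(u) = 0 (F(u) = 0*(-2) = 0)
w + F(10)*5 = -247/5 + 0*5 = -247/5 + 0 = -247/5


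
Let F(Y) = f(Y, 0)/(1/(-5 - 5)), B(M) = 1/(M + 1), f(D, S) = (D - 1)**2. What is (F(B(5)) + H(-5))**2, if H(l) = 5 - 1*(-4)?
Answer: 1369/324 ≈ 4.2253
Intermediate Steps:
f(D, S) = (-1 + D)**2
B(M) = 1/(1 + M)
H(l) = 9 (H(l) = 5 + 4 = 9)
F(Y) = -10*(-1 + Y)**2 (F(Y) = (-1 + Y)**2/(1/(-5 - 5)) = (-1 + Y)**2/(1/(-10)) = (-1 + Y)**2/(-1/10) = (-1 + Y)**2*(-10) = -10*(-1 + Y)**2)
(F(B(5)) + H(-5))**2 = (-10*(-1 + 1/(1 + 5))**2 + 9)**2 = (-10*(-1 + 1/6)**2 + 9)**2 = (-10*(-5/6)**2 + 9)**2 = (-10*25/36 + 9)**2 = (-125/18 + 9)**2 = (37/18)**2 = 1369/324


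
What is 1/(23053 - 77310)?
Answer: -1/54257 ≈ -1.8431e-5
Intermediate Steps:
1/(23053 - 77310) = 1/(-54257) = -1/54257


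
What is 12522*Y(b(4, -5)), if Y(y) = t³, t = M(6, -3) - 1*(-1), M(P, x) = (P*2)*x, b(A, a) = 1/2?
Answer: -536880750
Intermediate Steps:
b(A, a) = ½
M(P, x) = 2*P*x (M(P, x) = (2*P)*x = 2*P*x)
t = -35 (t = 2*6*(-3) - 1*(-1) = -36 + 1 = -35)
Y(y) = -42875 (Y(y) = (-35)³ = -42875)
12522*Y(b(4, -5)) = 12522*(-42875) = -536880750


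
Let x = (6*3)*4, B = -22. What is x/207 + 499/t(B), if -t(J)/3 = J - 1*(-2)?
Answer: 11957/1380 ≈ 8.6645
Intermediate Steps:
x = 72 (x = 18*4 = 72)
t(J) = -6 - 3*J (t(J) = -3*(J - 1*(-2)) = -3*(J + 2) = -3*(2 + J) = -6 - 3*J)
x/207 + 499/t(B) = 72/207 + 499/(-6 - 3*(-22)) = 72*(1/207) + 499/(-6 + 66) = 8/23 + 499/60 = 11957/1380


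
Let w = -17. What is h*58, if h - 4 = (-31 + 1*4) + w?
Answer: -2320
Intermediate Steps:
h = -40 (h = 4 + ((-31 + 1*4) - 17) = 4 + ((-31 + 4) - 17) = 4 + (-27 - 17) = 4 - 44 = -40)
h*58 = -40*58 = -2320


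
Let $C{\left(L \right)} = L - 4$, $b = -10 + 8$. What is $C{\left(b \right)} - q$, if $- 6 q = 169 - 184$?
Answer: $- \frac{17}{2} \approx -8.5$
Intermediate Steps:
$b = -2$
$q = \frac{5}{2}$ ($q = - \frac{169 - 184}{6} = \left(- \frac{1}{6}\right) \left(-15\right) = \frac{5}{2} \approx 2.5$)
$C{\left(L \right)} = -4 + L$
$C{\left(b \right)} - q = \left(-4 - 2\right) - \frac{5}{2} = -6 - \frac{5}{2} = - \frac{17}{2}$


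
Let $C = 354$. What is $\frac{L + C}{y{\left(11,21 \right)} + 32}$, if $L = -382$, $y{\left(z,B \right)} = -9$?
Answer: $- \frac{28}{23} \approx -1.2174$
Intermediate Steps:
$\frac{L + C}{y{\left(11,21 \right)} + 32} = \frac{-382 + 354}{-9 + 32} = - \frac{28}{23}$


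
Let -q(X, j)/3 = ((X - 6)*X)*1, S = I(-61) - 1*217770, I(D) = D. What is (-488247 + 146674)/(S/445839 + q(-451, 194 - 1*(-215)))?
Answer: 152286564747/275671834150 ≈ 0.55242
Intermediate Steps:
S = -217831 (S = -61 - 1*217770 = -61 - 217770 = -217831)
q(X, j) = -3*X*(-6 + X) (q(X, j) = -3*(X - 6)*X = -3*(-6 + X)*X = -3*X*(-6 + X))
(-488247 + 146674)/(S/445839 + q(-451, 194 - 1*(-215))) = (-488247 + 146674)/(-217831/445839 + 3*(-451)*(6 - 1*(-451))) = -341573/(-217831*1/445839 + 3*(-451)*(6 + 451)) = -341573/(-217831/445839 + 3*(-451)*457) = -341573/(-217831/445839 - 618321) = -341573/(-275671834150/445839) = -341573*(-445839/275671834150) = 152286564747/275671834150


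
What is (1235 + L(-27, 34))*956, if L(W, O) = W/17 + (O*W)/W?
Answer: 20597976/17 ≈ 1.2116e+6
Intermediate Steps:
L(W, O) = O + W/17 (L(W, O) = W*(1/17) + O = W/17 + O = O + W/17)
(1235 + L(-27, 34))*956 = (1235 + (34 + (1/17)*(-27)))*956 = (1235 + (34 - 27/17))*956 = (1235 + 551/17)*956 = (21546/17)*956 = 20597976/17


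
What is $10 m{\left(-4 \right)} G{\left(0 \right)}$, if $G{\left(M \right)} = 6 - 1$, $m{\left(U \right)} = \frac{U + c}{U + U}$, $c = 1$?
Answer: $\frac{75}{4} \approx 18.75$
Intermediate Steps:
$m{\left(U \right)} = \frac{1 + U}{2 U}$ ($m{\left(U \right)} = \frac{U + 1}{U + U} = \frac{1 + U}{2 U}$)
$G{\left(M \right)} = 5$ ($G{\left(M \right)} = 6 - 1 = 5$)
$10 m{\left(-4 \right)} G{\left(0 \right)} = 10 \frac{1 - 4}{2 \left(-4\right)} 5 = 10 \cdot \frac{1}{2} \left(- \frac{1}{4}\right) \left(-3\right) 5 = 10 \cdot \frac{3}{8} \cdot 5 = \frac{15}{4} \cdot 5 = \frac{75}{4}$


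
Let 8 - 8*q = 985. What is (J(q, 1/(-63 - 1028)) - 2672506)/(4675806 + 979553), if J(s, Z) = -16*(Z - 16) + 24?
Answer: -2915398550/6169996669 ≈ -0.47251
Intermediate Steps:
q = -977/8 (q = 1 - ⅛*985 = 1 - 985/8 = -977/8 ≈ -122.13)
J(s, Z) = 280 - 16*Z (J(s, Z) = -16*(-16 + Z) + 24 = (256 - 16*Z) + 24 = 280 - 16*Z)
(J(q, 1/(-63 - 1028)) - 2672506)/(4675806 + 979553) = ((280 - 16/(-63 - 1028)) - 2672506)/(4675806 + 979553) = ((280 - 16/(-1091)) - 2672506)/5655359 = ((280 - 16*(-1/1091)) - 2672506)*(1/5655359) = ((280 + 16/1091) - 2672506)*(1/5655359) = (305496/1091 - 2672506)*(1/5655359) = -2915398550/1091*1/5655359 = -2915398550/6169996669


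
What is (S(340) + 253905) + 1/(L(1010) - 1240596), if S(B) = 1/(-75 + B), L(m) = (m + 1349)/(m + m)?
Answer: 168615878987078086/664090413665 ≈ 2.5391e+5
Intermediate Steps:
L(m) = (1349 + m)/(2*m) (L(m) = (1349 + m)/((2*m)) = (1349 + m)*(1/(2*m)) = (1349 + m)/(2*m))
(S(340) + 253905) + 1/(L(1010) - 1240596) = (1/(-75 + 340) + 253905) + 1/((½)*(1349 + 1010)/1010 - 1240596) = (1/265 + 253905) + 1/((½)*(1/1010)*2359 - 1240596) = (1/265 + 253905) + 1/(2359/2020 - 1240596) = 67284826/265 + 1/(-2506001561/2020) = 67284826/265 - 2020/2506001561 = 168615878987078086/664090413665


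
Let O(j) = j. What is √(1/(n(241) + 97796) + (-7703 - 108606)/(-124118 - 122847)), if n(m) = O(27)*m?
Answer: 12*√2170144636569390235/25759190395 ≈ 0.68627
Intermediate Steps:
n(m) = 27*m
√(1/(n(241) + 97796) + (-7703 - 108606)/(-124118 - 122847)) = √(1/(27*241 + 97796) + (-7703 - 108606)/(-124118 - 122847)) = √(1/(6507 + 97796) - 116309/(-246965)) = √(1/104303 - 116309*(-1/246965)) = √(1/104303 + 116309/246965) = √(12131624592/25759190395) = 12*√2170144636569390235/25759190395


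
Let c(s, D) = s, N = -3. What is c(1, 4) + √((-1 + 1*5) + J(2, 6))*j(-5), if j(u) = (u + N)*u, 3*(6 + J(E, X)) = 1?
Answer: 1 + 40*I*√15/3 ≈ 1.0 + 51.64*I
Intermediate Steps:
J(E, X) = -17/3 (J(E, X) = -6 + (⅓)*1 = -6 + ⅓ = -17/3)
j(u) = u*(-3 + u) (j(u) = (u - 3)*u = (-3 + u)*u = u*(-3 + u))
c(1, 4) + √((-1 + 1*5) + J(2, 6))*j(-5) = 1 + √((-1 + 1*5) - 17/3)*(-5*(-3 - 5)) = 1 + √((-1 + 5) - 17/3)*(-5*(-8)) = 1 + √(4 - 17/3)*40 = 1 + √(-5/3)*40 = 1 + (I*√15/3)*40 = 1 + 40*I*√15/3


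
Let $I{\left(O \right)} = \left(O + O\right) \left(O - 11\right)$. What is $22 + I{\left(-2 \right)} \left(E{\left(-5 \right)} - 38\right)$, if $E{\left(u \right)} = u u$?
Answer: $-654$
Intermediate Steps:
$E{\left(u \right)} = u^{2}$
$I{\left(O \right)} = 2 O \left(-11 + O\right)$
$22 + I{\left(-2 \right)} \left(E{\left(-5 \right)} - 38\right) = 22 + 2 \left(-2\right) \left(-11 - 2\right) \left(\left(-5\right)^{2} - 38\right) = 22 + 2 \left(-2\right) \left(-13\right) \left(25 - 38\right) = 22 + 52 \left(-13\right) = 22 - 676 = -654$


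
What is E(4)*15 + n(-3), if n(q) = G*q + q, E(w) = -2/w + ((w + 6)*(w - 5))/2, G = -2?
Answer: -159/2 ≈ -79.500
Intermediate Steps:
E(w) = -2/w + (-5 + w)*(6 + w)/2 (E(w) = -2/w + ((6 + w)*(-5 + w))*(1/2) = -2/w + ((-5 + w)*(6 + w))*(1/2) = -2/w + (-5 + w)*(6 + w)/2)
n(q) = -q (n(q) = -2*q + q = -q)
E(4)*15 + n(-3) = ((1/2)*(-4 + 4*(-30 + 4 + 4**2))/4)*15 - 1*(-3) = ((1/2)*(1/4)*(-4 + 4*(-30 + 4 + 16)))*15 + 3 = ((1/2)*(1/4)*(-4 + 4*(-10)))*15 + 3 = ((1/2)*(1/4)*(-4 - 40))*15 + 3 = ((1/2)*(1/4)*(-44))*15 + 3 = -11/2*15 + 3 = -165/2 + 3 = -159/2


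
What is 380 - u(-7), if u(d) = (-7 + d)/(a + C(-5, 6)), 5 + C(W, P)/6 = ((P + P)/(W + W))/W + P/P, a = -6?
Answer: 19355/51 ≈ 379.51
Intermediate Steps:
C(W, P) = -24 + 6*P/W² (C(W, P) = -30 + 6*(((P + P)/(W + W))/W + P/P) = -30 + 6*(((2*P)/((2*W)))/W + 1) = -30 + 6*(((2*P)*(1/(2*W)))/W + 1) = -30 + 6*((P/W)/W + 1) = -30 + 6*(P/W² + 1) = -30 + 6*(1 + P/W²) = -30 + (6 + 6*P/W²) = -24 + 6*P/W²)
u(d) = 25/102 - 25*d/714 (u(d) = (-7 + d)/(-6 + (-24 + 6*6/(-5)²)) = (-7 + d)/(-6 + (-24 + 6*6*(1/25))) = (-7 + d)/(-6 + (-24 + 36/25)) = (-7 + d)/(-6 - 564/25) = (-7 + d)/(-714/25) = (-7 + d)*(-25/714) = 25/102 - 25*d/714)
380 - u(-7) = 380 - (25/102 - 25/714*(-7)) = 380 - (25/102 + 25/102) = 380 - 1*25/51 = 380 - 25/51 = 19355/51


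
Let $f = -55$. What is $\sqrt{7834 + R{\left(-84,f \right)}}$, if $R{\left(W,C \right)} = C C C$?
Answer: $i \sqrt{158541} \approx 398.17 i$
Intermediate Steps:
$R{\left(W,C \right)} = C^{3}$ ($R{\left(W,C \right)} = C^{2} C = C^{3}$)
$\sqrt{7834 + R{\left(-84,f \right)}} = \sqrt{7834 + \left(-55\right)^{3}} = \sqrt{7834 - 166375} = \sqrt{-158541} = i \sqrt{158541}$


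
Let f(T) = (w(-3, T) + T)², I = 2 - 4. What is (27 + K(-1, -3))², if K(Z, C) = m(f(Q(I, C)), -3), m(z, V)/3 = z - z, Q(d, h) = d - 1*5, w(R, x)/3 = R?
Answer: 729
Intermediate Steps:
w(R, x) = 3*R
I = -2
Q(d, h) = -5 + d (Q(d, h) = d - 5 = -5 + d)
f(T) = (-9 + T)² (f(T) = (3*(-3) + T)² = (-9 + T)²)
m(z, V) = 0 (m(z, V) = 3*(z - z) = 3*0 = 0)
K(Z, C) = 0
(27 + K(-1, -3))² = (27 + 0)² = 27² = 729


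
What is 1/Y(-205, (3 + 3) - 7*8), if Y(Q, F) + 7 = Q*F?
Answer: 1/10243 ≈ 9.7628e-5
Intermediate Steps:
Y(Q, F) = -7 + F*Q (Y(Q, F) = -7 + Q*F = -7 + F*Q)
1/Y(-205, (3 + 3) - 7*8) = 1/(-7 + ((3 + 3) - 7*8)*(-205)) = 1/(-7 + (6 - 56)*(-205)) = 1/(-7 - 50*(-205)) = 1/(-7 + 10250) = 1/10243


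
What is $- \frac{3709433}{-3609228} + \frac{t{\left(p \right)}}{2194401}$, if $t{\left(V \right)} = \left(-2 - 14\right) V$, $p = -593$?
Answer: $\frac{389248944757}{377147311068} \approx 1.0321$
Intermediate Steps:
$t{\left(V \right)} = - 16 V$
$- \frac{3709433}{-3609228} + \frac{t{\left(p \right)}}{2194401} = - \frac{3709433}{-3609228} + \frac{\left(-16\right) \left(-593\right)}{2194401} = \left(-3709433\right) \left(- \frac{1}{3609228}\right) + 9488 \cdot \frac{1}{2194401} = \frac{529919}{515604} + \frac{9488}{2194401} = \frac{389248944757}{377147311068}$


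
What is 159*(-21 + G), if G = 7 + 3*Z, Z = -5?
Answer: -4611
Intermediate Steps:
G = -8 (G = 7 + 3*(-5) = 7 - 15 = -8)
159*(-21 + G) = 159*(-21 - 8) = 159*(-29) = -4611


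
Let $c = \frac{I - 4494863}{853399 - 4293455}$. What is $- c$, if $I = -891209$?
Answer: $- \frac{673259}{430007} \approx -1.5657$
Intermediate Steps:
$c = \frac{673259}{430007}$ ($c = \frac{-891209 - 4494863}{853399 - 4293455} = - \frac{5386072}{-3440056} = \left(-5386072\right) \left(- \frac{1}{3440056}\right) = \frac{673259}{430007} \approx 1.5657$)
$- c = \left(-1\right) \frac{673259}{430007} = - \frac{673259}{430007}$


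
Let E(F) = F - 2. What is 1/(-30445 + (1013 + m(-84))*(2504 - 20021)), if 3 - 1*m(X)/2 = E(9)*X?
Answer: -1/38480260 ≈ -2.5987e-8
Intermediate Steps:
E(F) = -2 + F
m(X) = 6 - 14*X (m(X) = 6 - 2*(-2 + 9)*X = 6 - 14*X)
1/(-30445 + (1013 + m(-84))*(2504 - 20021)) = 1/(-30445 + (1013 + (6 - 14*(-84)))*(2504 - 20021)) = 1/(-30445 + (1013 + (6 + 1176))*(-17517)) = 1/(-30445 + (1013 + 1182)*(-17517)) = 1/(-30445 + 2195*(-17517)) = 1/(-30445 - 38449815) = 1/(-38480260) = -1/38480260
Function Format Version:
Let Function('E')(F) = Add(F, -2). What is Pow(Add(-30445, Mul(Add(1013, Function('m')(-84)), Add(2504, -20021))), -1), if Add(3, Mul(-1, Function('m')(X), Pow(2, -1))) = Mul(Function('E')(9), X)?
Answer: Rational(-1, 38480260) ≈ -2.5987e-8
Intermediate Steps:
Function('E')(F) = Add(-2, F)
Function('m')(X) = Add(6, Mul(-14, X)) (Function('m')(X) = Add(6, Mul(-2, Mul(Add(-2, 9), X))) = Add(6, Mul(-2, Mul(7, X))) = Add(6, Mul(-14, X)))
Pow(Add(-30445, Mul(Add(1013, Function('m')(-84)), Add(2504, -20021))), -1) = Pow(Add(-30445, Mul(Add(1013, Add(6, Mul(-14, -84))), Add(2504, -20021))), -1) = Pow(Add(-30445, Mul(Add(1013, Add(6, 1176)), -17517)), -1) = Pow(Add(-30445, Mul(Add(1013, 1182), -17517)), -1) = Pow(Add(-30445, Mul(2195, -17517)), -1) = Pow(Add(-30445, -38449815), -1) = Pow(-38480260, -1) = Rational(-1, 38480260)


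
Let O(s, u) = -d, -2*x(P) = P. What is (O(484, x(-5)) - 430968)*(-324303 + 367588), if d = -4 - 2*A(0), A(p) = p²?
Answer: -18654276740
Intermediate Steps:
x(P) = -P/2
d = -4 (d = -4 - 2*0² = -4 - 2*0 = -4 + 0 = -4)
O(s, u) = 4 (O(s, u) = -1*(-4) = 4)
(O(484, x(-5)) - 430968)*(-324303 + 367588) = (4 - 430968)*(-324303 + 367588) = -430964*43285 = -18654276740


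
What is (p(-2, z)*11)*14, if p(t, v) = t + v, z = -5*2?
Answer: -1848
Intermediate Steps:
z = -10
(p(-2, z)*11)*14 = ((-2 - 10)*11)*14 = -12*11*14 = -132*14 = -1848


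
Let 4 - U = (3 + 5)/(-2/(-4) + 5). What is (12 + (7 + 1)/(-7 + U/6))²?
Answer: 5475600/47089 ≈ 116.28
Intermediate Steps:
U = 28/11 (U = 4 - (3 + 5)/(-2/(-4) + 5) = 4 - 8/(-2*(-¼) + 5) = 4 - 8/(½ + 5) = 4 - 8/11/2 = 4 - 8*2/11 = 4 - 1*16/11 = 4 - 16/11 = 28/11 ≈ 2.5455)
(12 + (7 + 1)/(-7 + U/6))² = (12 + (7 + 1)/(-7 + (28/11)/6))² = (12 + 8/(-7 + (28/11)*(⅙)))² = (12 + 8/(-7 + 14/33))² = (12 + 8/(-217/33))² = (12 + 8*(-33/217))² = (12 - 264/217)² = (2340/217)² = 5475600/47089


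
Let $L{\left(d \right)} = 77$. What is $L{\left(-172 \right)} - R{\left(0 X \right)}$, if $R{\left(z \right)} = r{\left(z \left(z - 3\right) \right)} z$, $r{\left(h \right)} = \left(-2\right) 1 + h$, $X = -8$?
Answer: $77$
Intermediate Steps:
$r{\left(h \right)} = -2 + h$
$R{\left(z \right)} = z \left(-2 + z \left(-3 + z\right)\right)$ ($R{\left(z \right)} = \left(-2 + z \left(z - 3\right)\right) z = \left(-2 + z \left(-3 + z\right)\right) z = z \left(-2 + z \left(-3 + z\right)\right)$)
$L{\left(-172 \right)} - R{\left(0 X \right)} = 77 - 0 \left(-8\right) \left(-2 + 0 \left(-8\right) \left(-3 + 0 \left(-8\right)\right)\right) = 77 - 0 \left(-2 + 0 \left(-3 + 0\right)\right) = 77 - 0 \left(-2 + 0 \left(-3\right)\right) = 77 - 0 \left(-2 + 0\right) = 77 - 0 \left(-2\right) = 77 - 0 = 77 + 0 = 77$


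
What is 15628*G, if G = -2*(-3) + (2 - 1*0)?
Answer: 125024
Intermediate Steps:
G = 8 (G = 6 + (2 + 0) = 6 + 2 = 8)
15628*G = 15628*8 = 125024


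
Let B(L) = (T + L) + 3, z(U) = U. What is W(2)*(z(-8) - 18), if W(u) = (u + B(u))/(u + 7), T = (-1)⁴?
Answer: -208/9 ≈ -23.111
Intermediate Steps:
T = 1
B(L) = 4 + L (B(L) = (1 + L) + 3 = 4 + L)
W(u) = (4 + 2*u)/(7 + u) (W(u) = (u + (4 + u))/(u + 7) = (4 + 2*u)/(7 + u))
W(2)*(z(-8) - 18) = (2*(2 + 2)/(7 + 2))*(-8 - 18) = (2*4/9)*(-26) = (2*(⅑)*4)*(-26) = (8/9)*(-26) = -208/9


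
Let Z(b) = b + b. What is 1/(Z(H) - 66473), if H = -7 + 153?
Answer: -1/66181 ≈ -1.5110e-5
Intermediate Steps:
H = 146
Z(b) = 2*b
1/(Z(H) - 66473) = 1/(2*146 - 66473) = 1/(292 - 66473) = 1/(-66181) = -1/66181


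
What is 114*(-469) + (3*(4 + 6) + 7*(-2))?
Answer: -53450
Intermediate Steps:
114*(-469) + (3*(4 + 6) + 7*(-2)) = -53466 + (3*10 - 14) = -53466 + (30 - 14) = -53466 + 16 = -53450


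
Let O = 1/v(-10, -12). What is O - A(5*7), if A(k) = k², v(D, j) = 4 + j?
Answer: -9801/8 ≈ -1225.1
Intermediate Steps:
O = -⅛ (O = 1/(4 - 12) = 1/(-8) = -⅛ ≈ -0.12500)
O - A(5*7) = -⅛ - (5*7)² = -⅛ - 1*35² = -⅛ - 1*1225 = -⅛ - 1225 = -9801/8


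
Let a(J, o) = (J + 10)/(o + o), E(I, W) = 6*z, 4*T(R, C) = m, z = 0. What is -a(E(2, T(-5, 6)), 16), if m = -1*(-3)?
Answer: -5/16 ≈ -0.31250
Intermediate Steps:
m = 3
T(R, C) = ¾ (T(R, C) = (¼)*3 = ¾)
E(I, W) = 0 (E(I, W) = 6*0 = 0)
a(J, o) = (10 + J)/(2*o) (a(J, o) = (10 + J)/((2*o)) = (10 + J)*(1/(2*o)) = (10 + J)/(2*o))
-a(E(2, T(-5, 6)), 16) = -(10 + 0)/(2*16) = -10/(2*16) = -1*5/16 = -5/16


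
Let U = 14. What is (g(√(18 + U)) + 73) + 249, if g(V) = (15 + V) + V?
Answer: 337 + 8*√2 ≈ 348.31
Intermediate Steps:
g(V) = 15 + 2*V
(g(√(18 + U)) + 73) + 249 = ((15 + 2*√(18 + 14)) + 73) + 249 = ((15 + 2*√32) + 73) + 249 = ((15 + 2*(4*√2)) + 73) + 249 = ((15 + 8*√2) + 73) + 249 = (88 + 8*√2) + 249 = 337 + 8*√2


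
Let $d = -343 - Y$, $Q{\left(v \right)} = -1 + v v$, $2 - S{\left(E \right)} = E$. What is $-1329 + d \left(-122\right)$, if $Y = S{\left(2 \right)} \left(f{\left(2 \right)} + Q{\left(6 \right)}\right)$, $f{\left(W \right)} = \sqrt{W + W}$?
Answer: $40517$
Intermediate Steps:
$S{\left(E \right)} = 2 - E$
$Q{\left(v \right)} = -1 + v^{2}$
$f{\left(W \right)} = \sqrt{2} \sqrt{W}$ ($f{\left(W \right)} = \sqrt{2 W} = \sqrt{2} \sqrt{W}$)
$Y = 0$ ($Y = \left(2 - 2\right) \left(\sqrt{2} \sqrt{2} - \left(1 - 6^{2}\right)\right) = \left(2 - 2\right) \left(2 + \left(-1 + 36\right)\right) = 0 \left(2 + 35\right) = 0 \cdot 37 = 0$)
$d = -343$ ($d = -343 - 0 = -343 + 0 = -343$)
$-1329 + d \left(-122\right) = -1329 - -41846 = -1329 + 41846 = 40517$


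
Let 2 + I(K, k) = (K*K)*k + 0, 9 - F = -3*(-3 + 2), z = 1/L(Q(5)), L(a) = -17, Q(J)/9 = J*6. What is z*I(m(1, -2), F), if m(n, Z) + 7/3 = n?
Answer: -26/51 ≈ -0.50980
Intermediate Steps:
Q(J) = 54*J (Q(J) = 9*(J*6) = 9*(6*J) = 54*J)
m(n, Z) = -7/3 + n
z = -1/17 (z = 1/(-17) = -1/17 ≈ -0.058824)
F = 6 (F = 9 - (-3)*(-3 + 2) = 9 - (-3)*(-1) = 9 - 1*3 = 9 - 3 = 6)
I(K, k) = -2 + k*K**2 (I(K, k) = -2 + ((K*K)*k + 0) = -2 + (K**2*k + 0) = -2 + (k*K**2 + 0) = -2 + k*K**2)
z*I(m(1, -2), F) = -(-2 + 6*(-7/3 + 1)**2)/17 = -(-2 + 6*(-4/3)**2)/17 = -(-2 + 6*(16/9))/17 = -(-2 + 32/3)/17 = -1/17*26/3 = -26/51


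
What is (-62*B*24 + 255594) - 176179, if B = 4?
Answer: 73463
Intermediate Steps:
(-62*B*24 + 255594) - 176179 = (-62*4*24 + 255594) - 176179 = (-248*24 + 255594) - 176179 = (-5952 + 255594) - 176179 = 249642 - 176179 = 73463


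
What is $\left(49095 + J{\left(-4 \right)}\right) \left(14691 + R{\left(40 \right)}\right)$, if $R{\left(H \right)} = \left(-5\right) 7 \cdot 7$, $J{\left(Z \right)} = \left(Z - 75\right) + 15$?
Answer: $708301826$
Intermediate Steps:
$J{\left(Z \right)} = -60 + Z$ ($J{\left(Z \right)} = \left(-75 + Z\right) + 15 = -60 + Z$)
$R{\left(H \right)} = -245$ ($R{\left(H \right)} = \left(-35\right) 7 = -245$)
$\left(49095 + J{\left(-4 \right)}\right) \left(14691 + R{\left(40 \right)}\right) = \left(49095 - 64\right) \left(14691 - 245\right) = \left(49095 - 64\right) 14446 = 49031 \cdot 14446 = 708301826$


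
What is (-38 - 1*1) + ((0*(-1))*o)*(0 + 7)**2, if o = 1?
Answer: -39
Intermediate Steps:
(-38 - 1*1) + ((0*(-1))*o)*(0 + 7)**2 = (-38 - 1*1) + ((0*(-1))*1)*(0 + 7)**2 = (-38 - 1) + (0*1)*7**2 = -39 + 0*49 = -39 + 0 = -39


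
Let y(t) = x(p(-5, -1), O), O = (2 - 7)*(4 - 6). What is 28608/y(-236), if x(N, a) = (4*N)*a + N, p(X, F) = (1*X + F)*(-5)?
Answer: 4768/205 ≈ 23.259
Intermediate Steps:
p(X, F) = -5*F - 5*X (p(X, F) = (X + F)*(-5) = (F + X)*(-5) = -5*F - 5*X)
O = 10 (O = -5*(-2) = 10)
x(N, a) = N + 4*N*a (x(N, a) = 4*N*a + N = N + 4*N*a)
y(t) = 1230 (y(t) = (-5*(-1) - 5*(-5))*(1 + 4*10) = (5 + 25)*(1 + 40) = 30*41 = 1230)
28608/y(-236) = 28608/1230 = 28608*(1/1230) = 4768/205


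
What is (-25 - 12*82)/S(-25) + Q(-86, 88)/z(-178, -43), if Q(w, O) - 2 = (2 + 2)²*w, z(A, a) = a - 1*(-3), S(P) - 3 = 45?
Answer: 3199/240 ≈ 13.329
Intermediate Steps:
S(P) = 48 (S(P) = 3 + 45 = 48)
z(A, a) = 3 + a (z(A, a) = a + 3 = 3 + a)
Q(w, O) = 2 + 16*w (Q(w, O) = 2 + (2 + 2)²*w = 2 + 4²*w = 2 + 16*w)
(-25 - 12*82)/S(-25) + Q(-86, 88)/z(-178, -43) = (-25 - 12*82)/48 + (2 + 16*(-86))/(3 - 43) = (-25 - 984)*(1/48) + (2 - 1376)/(-40) = -1009*1/48 - 1374*(-1/40) = -1009/48 + 687/20 = 3199/240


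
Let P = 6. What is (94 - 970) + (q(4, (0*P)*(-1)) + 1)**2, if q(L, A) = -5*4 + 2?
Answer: -587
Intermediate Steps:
q(L, A) = -18 (q(L, A) = -20 + 2 = -18)
(94 - 970) + (q(4, (0*P)*(-1)) + 1)**2 = (94 - 970) + (-18 + 1)**2 = -876 + (-17)**2 = -876 + 289 = -587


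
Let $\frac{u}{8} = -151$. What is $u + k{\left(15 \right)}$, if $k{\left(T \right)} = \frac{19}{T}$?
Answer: $- \frac{18101}{15} \approx -1206.7$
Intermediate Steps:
$u = -1208$ ($u = 8 \left(-151\right) = -1208$)
$u + k{\left(15 \right)} = -1208 + \frac{19}{15} = - \frac{18101}{15}$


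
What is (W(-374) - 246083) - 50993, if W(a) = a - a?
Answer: -297076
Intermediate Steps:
W(a) = 0
(W(-374) - 246083) - 50993 = (0 - 246083) - 50993 = -246083 - 50993 = -297076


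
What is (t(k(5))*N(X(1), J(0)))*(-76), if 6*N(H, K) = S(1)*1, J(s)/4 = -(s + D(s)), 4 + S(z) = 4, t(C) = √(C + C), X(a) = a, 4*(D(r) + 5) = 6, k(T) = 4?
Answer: 0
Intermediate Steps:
D(r) = -7/2 (D(r) = -5 + (¼)*6 = -5 + 3/2 = -7/2)
t(C) = √2*√C (t(C) = √(2*C) = √2*√C)
S(z) = 0 (S(z) = -4 + 4 = 0)
J(s) = 14 - 4*s (J(s) = 4*(-(s - 7/2)) = 4*(-(-7/2 + s)) = 4*(7/2 - s) = 14 - 4*s)
N(H, K) = 0 (N(H, K) = (0*1)/6 = (⅙)*0 = 0)
(t(k(5))*N(X(1), J(0)))*(-76) = ((√2*√4)*0)*(-76) = ((√2*2)*0)*(-76) = ((2*√2)*0)*(-76) = 0*(-76) = 0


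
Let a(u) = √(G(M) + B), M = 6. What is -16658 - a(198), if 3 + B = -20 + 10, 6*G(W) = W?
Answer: -16658 - 2*I*√3 ≈ -16658.0 - 3.4641*I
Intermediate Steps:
G(W) = W/6
B = -13 (B = -3 + (-20 + 10) = -3 - 10 = -13)
a(u) = 2*I*√3 (a(u) = √((⅙)*6 - 13) = √(1 - 13) = √(-12) = 2*I*√3)
-16658 - a(198) = -16658 - 2*I*√3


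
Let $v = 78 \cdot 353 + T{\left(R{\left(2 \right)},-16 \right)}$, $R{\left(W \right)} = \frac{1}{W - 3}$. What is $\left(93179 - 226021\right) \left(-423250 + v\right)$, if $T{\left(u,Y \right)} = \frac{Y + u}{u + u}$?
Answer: $52566575715$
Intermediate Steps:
$R{\left(W \right)} = \frac{1}{-3 + W}$
$T{\left(u,Y \right)} = \frac{Y + u}{2 u}$
$v = \frac{55085}{2}$ ($v = 78 \cdot 353 + \frac{-16 + \frac{1}{-3 + 2}}{2 \frac{1}{-3 + 2}} = 27534 + \frac{-16 + \frac{1}{-1}}{2 \frac{1}{-1}} = 27534 + \frac{-16 - 1}{2 \left(-1\right)} = 27534 + \frac{1}{2} \left(-1\right) \left(-17\right) = 27534 + \frac{17}{2} = \frac{55085}{2} \approx 27543.0$)
$\left(93179 - 226021\right) \left(-423250 + v\right) = \left(93179 - 226021\right) \left(-423250 + \frac{55085}{2}\right) = \left(-132842\right) \left(- \frac{791415}{2}\right) = 52566575715$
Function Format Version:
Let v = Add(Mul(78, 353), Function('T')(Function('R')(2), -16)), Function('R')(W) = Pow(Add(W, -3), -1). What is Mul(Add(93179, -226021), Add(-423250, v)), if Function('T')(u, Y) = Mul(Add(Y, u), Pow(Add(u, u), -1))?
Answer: 52566575715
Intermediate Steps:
Function('R')(W) = Pow(Add(-3, W), -1)
Function('T')(u, Y) = Mul(Rational(1, 2), Pow(u, -1), Add(Y, u)) (Function('T')(u, Y) = Mul(Add(Y, u), Pow(Mul(2, u), -1)) = Mul(Add(Y, u), Mul(Rational(1, 2), Pow(u, -1))) = Mul(Rational(1, 2), Pow(u, -1), Add(Y, u)))
v = Rational(55085, 2) (v = Add(Mul(78, 353), Mul(Rational(1, 2), Pow(Pow(Add(-3, 2), -1), -1), Add(-16, Pow(Add(-3, 2), -1)))) = Add(27534, Mul(Rational(1, 2), Pow(Pow(-1, -1), -1), Add(-16, Pow(-1, -1)))) = Add(27534, Mul(Rational(1, 2), Pow(-1, -1), Add(-16, -1))) = Add(27534, Mul(Rational(1, 2), -1, -17)) = Add(27534, Rational(17, 2)) = Rational(55085, 2) ≈ 27543.)
Mul(Add(93179, -226021), Add(-423250, v)) = Mul(Add(93179, -226021), Add(-423250, Rational(55085, 2))) = Mul(-132842, Rational(-791415, 2)) = 52566575715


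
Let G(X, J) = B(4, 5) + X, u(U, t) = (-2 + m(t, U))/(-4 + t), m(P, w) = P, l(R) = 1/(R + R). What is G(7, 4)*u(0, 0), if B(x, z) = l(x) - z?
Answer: 17/16 ≈ 1.0625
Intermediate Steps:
l(R) = 1/(2*R)
B(x, z) = 1/(2*x) - z
u(U, t) = (-2 + t)/(-4 + t)
G(X, J) = -39/8 + X (G(X, J) = ((½)/4 - 1*5) + X = ((½)*(¼) - 5) + X = (⅛ - 5) + X = -39/8 + X)
G(7, 4)*u(0, 0) = (-39/8 + 7)*((-2 + 0)/(-4 + 0)) = 17*(-2/(-4))/8 = 17*(-¼*(-2))/8 = (17/8)*(½) = 17/16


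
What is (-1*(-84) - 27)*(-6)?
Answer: -342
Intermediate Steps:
(-1*(-84) - 27)*(-6) = (84 - 27)*(-6) = 57*(-6) = -342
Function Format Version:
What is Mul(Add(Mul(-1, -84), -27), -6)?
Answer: -342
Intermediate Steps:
Mul(Add(Mul(-1, -84), -27), -6) = Mul(Add(84, -27), -6) = Mul(57, -6) = -342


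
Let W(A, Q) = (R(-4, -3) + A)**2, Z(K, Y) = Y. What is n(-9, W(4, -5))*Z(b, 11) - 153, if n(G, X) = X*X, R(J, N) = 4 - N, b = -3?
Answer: 160898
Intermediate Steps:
W(A, Q) = (7 + A)**2 (W(A, Q) = ((4 - 1*(-3)) + A)**2 = ((4 + 3) + A)**2 = (7 + A)**2)
n(G, X) = X**2
n(-9, W(4, -5))*Z(b, 11) - 153 = ((7 + 4)**2)**2*11 - 153 = (11**2)**2*11 - 153 = 121**2*11 - 153 = 14641*11 - 153 = 161051 - 153 = 160898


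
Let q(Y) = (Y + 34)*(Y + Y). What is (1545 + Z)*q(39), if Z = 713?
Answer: 12857052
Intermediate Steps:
q(Y) = 2*Y*(34 + Y) (q(Y) = (34 + Y)*(2*Y) = 2*Y*(34 + Y))
(1545 + Z)*q(39) = (1545 + 713)*(2*39*(34 + 39)) = 2258*(2*39*73) = 2258*5694 = 12857052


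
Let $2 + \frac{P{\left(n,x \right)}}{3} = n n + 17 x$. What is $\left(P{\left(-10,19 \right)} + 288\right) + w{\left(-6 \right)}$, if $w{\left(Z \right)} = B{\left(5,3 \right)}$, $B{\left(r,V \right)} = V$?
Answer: $1554$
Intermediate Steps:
$P{\left(n,x \right)} = -6 + 3 n^{2} + 51 x$ ($P{\left(n,x \right)} = -6 + 3 \left(n n + 17 x\right) = -6 + 3 \left(n^{2} + 17 x\right) = -6 + \left(3 n^{2} + 51 x\right) = -6 + 3 n^{2} + 51 x$)
$w{\left(Z \right)} = 3$
$\left(P{\left(-10,19 \right)} + 288\right) + w{\left(-6 \right)} = \left(\left(-6 + 3 \left(-10\right)^{2} + 51 \cdot 19\right) + 288\right) + 3 = \left(\left(-6 + 3 \cdot 100 + 969\right) + 288\right) + 3 = \left(\left(-6 + 300 + 969\right) + 288\right) + 3 = \left(1263 + 288\right) + 3 = 1551 + 3 = 1554$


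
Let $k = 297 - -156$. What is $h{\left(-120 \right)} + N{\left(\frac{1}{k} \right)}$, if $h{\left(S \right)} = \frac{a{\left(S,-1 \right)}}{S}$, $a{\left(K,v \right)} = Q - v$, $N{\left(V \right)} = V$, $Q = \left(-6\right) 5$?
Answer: $\frac{1473}{6040} \approx 0.24387$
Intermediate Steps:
$k = 453$ ($k = 297 + 156 = 453$)
$Q = -30$
$a{\left(K,v \right)} = -30 - v$
$h{\left(S \right)} = - \frac{29}{S}$ ($h{\left(S \right)} = \frac{-30 - -1}{S} = \frac{-30 + 1}{S} = - \frac{29}{S}$)
$h{\left(-120 \right)} + N{\left(\frac{1}{k} \right)} = - \frac{29}{-120} + \frac{1}{453} = \left(-29\right) \left(- \frac{1}{120}\right) + \frac{1}{453} = \frac{29}{120} + \frac{1}{453} = \frac{1473}{6040}$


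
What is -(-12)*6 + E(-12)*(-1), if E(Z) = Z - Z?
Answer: 72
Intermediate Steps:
E(Z) = 0
-(-12)*6 + E(-12)*(-1) = -(-12)*6 + 0*(-1) = -4*(-18) + 0 = 72 + 0 = 72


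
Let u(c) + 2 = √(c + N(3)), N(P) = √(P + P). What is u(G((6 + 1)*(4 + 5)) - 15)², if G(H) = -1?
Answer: (2 - √(-16 + √6))² ≈ -9.5505 - 14.724*I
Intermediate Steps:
N(P) = √2*√P (N(P) = √(2*P) = √2*√P)
u(c) = -2 + √(c + √6) (u(c) = -2 + √(c + √2*√3) = -2 + √(c + √6))
u(G((6 + 1)*(4 + 5)) - 15)² = (-2 + √((-1 - 15) + √6))² = (-2 + √(-16 + √6))²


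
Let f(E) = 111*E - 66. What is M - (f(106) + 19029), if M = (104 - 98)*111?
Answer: -30063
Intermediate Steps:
f(E) = -66 + 111*E
M = 666 (M = 6*111 = 666)
M - (f(106) + 19029) = 666 - ((-66 + 111*106) + 19029) = 666 - ((-66 + 11766) + 19029) = 666 - (11700 + 19029) = 666 - 1*30729 = 666 - 30729 = -30063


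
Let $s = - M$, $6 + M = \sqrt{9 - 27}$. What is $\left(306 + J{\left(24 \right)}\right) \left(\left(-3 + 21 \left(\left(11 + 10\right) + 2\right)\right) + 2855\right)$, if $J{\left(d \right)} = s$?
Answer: $1040520 - 10005 i \sqrt{2} \approx 1.0405 \cdot 10^{6} - 14149.0 i$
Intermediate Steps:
$M = -6 + 3 i \sqrt{2}$ ($M = -6 + \sqrt{9 - 27} = -6 + \sqrt{-18} = -6 + 3 i \sqrt{2} \approx -6.0 + 4.2426 i$)
$s = 6 - 3 i \sqrt{2}$ ($s = - (-6 + 3 i \sqrt{2}) = 6 - 3 i \sqrt{2} \approx 6.0 - 4.2426 i$)
$J{\left(d \right)} = 6 - 3 i \sqrt{2}$
$\left(306 + J{\left(24 \right)}\right) \left(\left(-3 + 21 \left(\left(11 + 10\right) + 2\right)\right) + 2855\right) = \left(306 + \left(6 - 3 i \sqrt{2}\right)\right) \left(\left(-3 + 21 \left(\left(11 + 10\right) + 2\right)\right) + 2855\right) = \left(312 - 3 i \sqrt{2}\right) \left(\left(-3 + 21 \left(21 + 2\right)\right) + 2855\right) = \left(312 - 3 i \sqrt{2}\right) \left(\left(-3 + 21 \cdot 23\right) + 2855\right) = \left(312 - 3 i \sqrt{2}\right) \left(\left(-3 + 483\right) + 2855\right) = \left(312 - 3 i \sqrt{2}\right) \left(480 + 2855\right) = \left(312 - 3 i \sqrt{2}\right) 3335 = 1040520 - 10005 i \sqrt{2}$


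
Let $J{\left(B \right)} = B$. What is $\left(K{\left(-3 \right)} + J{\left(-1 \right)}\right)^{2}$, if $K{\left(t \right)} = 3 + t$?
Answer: $1$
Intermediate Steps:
$\left(K{\left(-3 \right)} + J{\left(-1 \right)}\right)^{2} = \left(\left(3 - 3\right) - 1\right)^{2} = \left(0 - 1\right)^{2} = \left(-1\right)^{2} = 1$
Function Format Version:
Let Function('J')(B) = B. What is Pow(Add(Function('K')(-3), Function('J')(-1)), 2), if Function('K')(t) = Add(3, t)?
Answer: 1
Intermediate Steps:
Pow(Add(Function('K')(-3), Function('J')(-1)), 2) = Pow(Add(Add(3, -3), -1), 2) = Pow(Add(0, -1), 2) = Pow(-1, 2) = 1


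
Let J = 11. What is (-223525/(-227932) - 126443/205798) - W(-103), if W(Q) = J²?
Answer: -2829340662991/23453974868 ≈ -120.63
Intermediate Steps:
W(Q) = 121 (W(Q) = 11² = 121)
(-223525/(-227932) - 126443/205798) - W(-103) = (-223525/(-227932) - 126443/205798) - 1*121 = (-223525*(-1/227932) - 126443*1/205798) - 121 = (223525/227932 - 126443/205798) - 121 = 8590296037/23453974868 - 121 = -2829340662991/23453974868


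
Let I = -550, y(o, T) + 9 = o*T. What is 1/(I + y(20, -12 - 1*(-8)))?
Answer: -1/639 ≈ -0.0015649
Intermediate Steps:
y(o, T) = -9 + T*o (y(o, T) = -9 + o*T = -9 + T*o)
1/(I + y(20, -12 - 1*(-8))) = 1/(-550 + (-9 + (-12 - 1*(-8))*20)) = 1/(-550 + (-9 + (-12 + 8)*20)) = 1/(-550 + (-9 - 4*20)) = 1/(-550 + (-9 - 80)) = 1/(-550 - 89) = 1/(-639) = -1/639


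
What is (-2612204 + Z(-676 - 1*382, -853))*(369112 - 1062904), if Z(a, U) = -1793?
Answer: 1813570206624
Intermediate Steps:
(-2612204 + Z(-676 - 1*382, -853))*(369112 - 1062904) = (-2612204 - 1793)*(369112 - 1062904) = -2613997*(-693792) = 1813570206624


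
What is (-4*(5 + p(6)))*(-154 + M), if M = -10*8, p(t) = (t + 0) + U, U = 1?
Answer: 11232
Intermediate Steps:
p(t) = 1 + t (p(t) = (t + 0) + 1 = t + 1 = 1 + t)
M = -80
(-4*(5 + p(6)))*(-154 + M) = (-4*(5 + (1 + 6)))*(-154 - 80) = -4*(5 + 7)*(-234) = -4*12*(-234) = -48*(-234) = 11232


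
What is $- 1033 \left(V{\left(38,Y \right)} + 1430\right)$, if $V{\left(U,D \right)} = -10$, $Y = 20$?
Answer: $-1466860$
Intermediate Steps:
$- 1033 \left(V{\left(38,Y \right)} + 1430\right) = - 1033 \left(-10 + 1430\right) = \left(-1033\right) 1420 = -1466860$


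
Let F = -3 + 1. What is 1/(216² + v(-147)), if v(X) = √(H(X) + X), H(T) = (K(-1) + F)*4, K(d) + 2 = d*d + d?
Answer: 46656/2176782499 - I*√163/2176782499 ≈ 2.1433e-5 - 5.8651e-9*I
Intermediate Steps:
K(d) = -2 + d + d² (K(d) = -2 + (d*d + d) = -2 + (d² + d) = -2 + (d + d²) = -2 + d + d²)
F = -2
H(T) = -16 (H(T) = ((-2 - 1 + (-1)²) - 2)*4 = ((-2 - 1 + 1) - 2)*4 = (-2 - 2)*4 = -4*4 = -16)
v(X) = √(-16 + X)
1/(216² + v(-147)) = 1/(216² + √(-16 - 147)) = 1/(46656 + √(-163)) = 1/(46656 + I*√163)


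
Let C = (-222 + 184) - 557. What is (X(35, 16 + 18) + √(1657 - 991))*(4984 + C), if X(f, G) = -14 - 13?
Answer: -118503 + 13167*√74 ≈ -5236.2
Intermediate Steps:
C = -595 (C = -38 - 557 = -595)
X(f, G) = -27
(X(35, 16 + 18) + √(1657 - 991))*(4984 + C) = (-27 + √(1657 - 991))*(4984 - 595) = (-27 + √666)*4389 = (-27 + 3*√74)*4389 = -118503 + 13167*√74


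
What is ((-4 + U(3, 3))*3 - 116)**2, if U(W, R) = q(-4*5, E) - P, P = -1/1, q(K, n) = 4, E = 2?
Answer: 12769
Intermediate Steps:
P = -1 (P = -1*1 = -1)
U(W, R) = 5 (U(W, R) = 4 - 1*(-1) = 4 + 1 = 5)
((-4 + U(3, 3))*3 - 116)**2 = ((-4 + 5)*3 - 116)**2 = (1*3 - 116)**2 = (3 - 116)**2 = (-113)**2 = 12769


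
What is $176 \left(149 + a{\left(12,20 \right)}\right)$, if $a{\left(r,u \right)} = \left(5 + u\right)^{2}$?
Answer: $136224$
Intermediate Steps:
$176 \left(149 + a{\left(12,20 \right)}\right) = 176 \left(149 + \left(5 + 20\right)^{2}\right) = 176 \left(149 + 25^{2}\right) = 176 \left(149 + 625\right) = 176 \cdot 774 = 136224$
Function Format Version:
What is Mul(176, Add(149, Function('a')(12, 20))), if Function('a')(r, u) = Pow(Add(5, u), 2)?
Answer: 136224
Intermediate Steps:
Mul(176, Add(149, Function('a')(12, 20))) = Mul(176, Add(149, Pow(Add(5, 20), 2))) = Mul(176, Add(149, Pow(25, 2))) = Mul(176, Add(149, 625)) = Mul(176, 774) = 136224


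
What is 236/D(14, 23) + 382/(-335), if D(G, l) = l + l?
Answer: 30744/7705 ≈ 3.9901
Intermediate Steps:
D(G, l) = 2*l
236/D(14, 23) + 382/(-335) = 236/((2*23)) + 382/(-335) = 236/46 + 382*(-1/335) = 236*(1/46) - 382/335 = 118/23 - 382/335 = 30744/7705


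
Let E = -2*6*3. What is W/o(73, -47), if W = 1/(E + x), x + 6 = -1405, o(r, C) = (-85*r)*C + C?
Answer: -1/421927836 ≈ -2.3701e-9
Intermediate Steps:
o(r, C) = C - 85*C*r (o(r, C) = -85*C*r + C = C - 85*C*r)
x = -1411 (x = -6 - 1405 = -1411)
E = -36 (E = -12*3 = -36)
W = -1/1447 (W = 1/(-36 - 1411) = 1/(-1447) = -1/1447 ≈ -0.00069109)
W/o(73, -47) = -(-1/(47*(1 - 85*73)))/1447 = -(-1/(47*(1 - 6205)))/1447 = -1/(1447*((-47*(-6204)))) = -1/1447/291588 = -1/1447*1/291588 = -1/421927836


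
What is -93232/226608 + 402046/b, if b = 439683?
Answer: 348016073/691914481 ≈ 0.50298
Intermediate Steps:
-93232/226608 + 402046/b = -93232/226608 + 402046/439683 = -93232*1/226608 + 402046*(1/439683) = -5827/14163 + 402046/439683 = 348016073/691914481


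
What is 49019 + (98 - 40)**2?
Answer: 52383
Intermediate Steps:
49019 + (98 - 40)**2 = 49019 + 58**2 = 49019 + 3364 = 52383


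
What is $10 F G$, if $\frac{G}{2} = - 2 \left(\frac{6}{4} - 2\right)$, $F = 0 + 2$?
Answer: $40$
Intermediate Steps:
$F = 2$
$G = 2$ ($G = 2 \left(- 2 \left(\frac{6}{4} - 2\right)\right) = 2 \left(- 2 \left(6 \cdot \frac{1}{4} - 2\right)\right) = 2 \left(- 2 \left(\frac{3}{2} - 2\right)\right) = 2 \left(\left(-2\right) \left(- \frac{1}{2}\right)\right) = 2 \cdot 1 = 2$)
$10 F G = 10 \cdot 2 \cdot 2 = 20 \cdot 2 = 40$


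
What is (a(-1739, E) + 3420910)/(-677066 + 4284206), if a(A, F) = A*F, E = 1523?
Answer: 257471/1202380 ≈ 0.21413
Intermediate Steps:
(a(-1739, E) + 3420910)/(-677066 + 4284206) = (-1739*1523 + 3420910)/(-677066 + 4284206) = (-2648497 + 3420910)/3607140 = 772413*(1/3607140) = 257471/1202380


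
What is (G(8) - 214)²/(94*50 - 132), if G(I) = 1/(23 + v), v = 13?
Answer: 59336209/5920128 ≈ 10.023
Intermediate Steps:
G(I) = 1/36 (G(I) = 1/(23 + 13) = 1/36)
(G(8) - 214)²/(94*50 - 132) = (1/36 - 214)²/(94*50 - 132) = (-7703/36)²/(4700 - 132) = (59336209/1296)/4568 = (59336209/1296)*(1/4568) = 59336209/5920128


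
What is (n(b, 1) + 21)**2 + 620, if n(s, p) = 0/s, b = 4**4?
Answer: 1061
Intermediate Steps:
b = 256
n(s, p) = 0
(n(b, 1) + 21)**2 + 620 = (0 + 21)**2 + 620 = 21**2 + 620 = 441 + 620 = 1061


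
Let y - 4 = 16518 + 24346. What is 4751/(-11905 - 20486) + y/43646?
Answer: 558196621/706868793 ≈ 0.78967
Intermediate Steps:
y = 40868 (y = 4 + (16518 + 24346) = 4 + 40864 = 40868)
4751/(-11905 - 20486) + y/43646 = 4751/(-11905 - 20486) + 40868/43646 = 4751/(-32391) + 40868*(1/43646) = 4751*(-1/32391) + 20434/21823 = -4751/32391 + 20434/21823 = 558196621/706868793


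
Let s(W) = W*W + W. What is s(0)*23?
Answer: 0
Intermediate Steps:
s(W) = W + W**2 (s(W) = W**2 + W = W + W**2)
s(0)*23 = (0*(1 + 0))*23 = (0*1)*23 = 0*23 = 0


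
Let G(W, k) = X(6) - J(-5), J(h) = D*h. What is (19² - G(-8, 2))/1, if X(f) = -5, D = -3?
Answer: 381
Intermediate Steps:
J(h) = -3*h
G(W, k) = -20 (G(W, k) = -5 - (-3)*(-5) = -5 - 1*15 = -5 - 15 = -20)
(19² - G(-8, 2))/1 = (19² - 1*(-20))/1 = (361 + 20)*1 = 381*1 = 381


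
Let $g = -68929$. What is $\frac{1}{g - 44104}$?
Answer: $- \frac{1}{113033} \approx -8.847 \cdot 10^{-6}$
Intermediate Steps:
$\frac{1}{g - 44104} = \frac{1}{-68929 - 44104} = \frac{1}{-113033} = - \frac{1}{113033}$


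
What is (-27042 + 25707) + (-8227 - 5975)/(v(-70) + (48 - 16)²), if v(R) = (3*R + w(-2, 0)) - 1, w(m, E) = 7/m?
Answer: -2189769/1619 ≈ -1352.5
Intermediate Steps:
v(R) = -9/2 + 3*R (v(R) = (3*R + 7/(-2)) - 1 = (3*R + 7*(-½)) - 1 = (3*R - 7/2) - 1 = (-7/2 + 3*R) - 1 = -9/2 + 3*R)
(-27042 + 25707) + (-8227 - 5975)/(v(-70) + (48 - 16)²) = (-27042 + 25707) + (-8227 - 5975)/((-9/2 + 3*(-70)) + (48 - 16)²) = -1335 - 14202/((-9/2 - 210) + 32²) = -1335 - 14202/(-429/2 + 1024) = -1335 - 14202/1619/2 = -1335 - 14202*2/1619 = -1335 - 28404/1619 = -2189769/1619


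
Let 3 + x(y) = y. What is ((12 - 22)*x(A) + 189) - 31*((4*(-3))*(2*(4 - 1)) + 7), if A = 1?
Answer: 2224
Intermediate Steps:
x(y) = -3 + y
((12 - 22)*x(A) + 189) - 31*((4*(-3))*(2*(4 - 1)) + 7) = ((12 - 22)*(-3 + 1) + 189) - 31*((4*(-3))*(2*(4 - 1)) + 7) = (-10*(-2) + 189) - 31*(-24*3 + 7) = (20 + 189) - 31*(-12*6 + 7) = 209 - 31*(-72 + 7) = 209 - 31*(-65) = 209 + 2015 = 2224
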